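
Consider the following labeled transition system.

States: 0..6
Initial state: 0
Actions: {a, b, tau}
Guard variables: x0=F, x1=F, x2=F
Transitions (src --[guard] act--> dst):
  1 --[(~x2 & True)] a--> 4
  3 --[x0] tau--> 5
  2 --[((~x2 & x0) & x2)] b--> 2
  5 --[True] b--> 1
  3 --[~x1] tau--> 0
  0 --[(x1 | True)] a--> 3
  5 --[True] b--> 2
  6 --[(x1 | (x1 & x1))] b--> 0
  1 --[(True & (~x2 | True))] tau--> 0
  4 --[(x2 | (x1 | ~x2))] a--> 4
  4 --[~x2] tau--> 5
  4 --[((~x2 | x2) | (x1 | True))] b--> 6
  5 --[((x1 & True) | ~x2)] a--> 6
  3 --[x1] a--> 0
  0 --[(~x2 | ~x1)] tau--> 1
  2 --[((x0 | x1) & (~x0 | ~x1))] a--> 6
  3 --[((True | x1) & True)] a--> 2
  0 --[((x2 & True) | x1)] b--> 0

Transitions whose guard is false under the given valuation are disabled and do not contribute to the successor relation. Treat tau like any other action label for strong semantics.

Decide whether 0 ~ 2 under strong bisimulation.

Bisimulation quotient by refinement:
  π0 = {{0,1,2,3,4,5,6}}
  π1 = {{0,1,3},{2,6},{4},{5}}
  π2 = {{0},{1},{2,6},{3},{4},{5}}
stable after 3 split(s): 6 block(s)
[0]={0}  [2]={2,6}

Answer: NOT BISIMILAR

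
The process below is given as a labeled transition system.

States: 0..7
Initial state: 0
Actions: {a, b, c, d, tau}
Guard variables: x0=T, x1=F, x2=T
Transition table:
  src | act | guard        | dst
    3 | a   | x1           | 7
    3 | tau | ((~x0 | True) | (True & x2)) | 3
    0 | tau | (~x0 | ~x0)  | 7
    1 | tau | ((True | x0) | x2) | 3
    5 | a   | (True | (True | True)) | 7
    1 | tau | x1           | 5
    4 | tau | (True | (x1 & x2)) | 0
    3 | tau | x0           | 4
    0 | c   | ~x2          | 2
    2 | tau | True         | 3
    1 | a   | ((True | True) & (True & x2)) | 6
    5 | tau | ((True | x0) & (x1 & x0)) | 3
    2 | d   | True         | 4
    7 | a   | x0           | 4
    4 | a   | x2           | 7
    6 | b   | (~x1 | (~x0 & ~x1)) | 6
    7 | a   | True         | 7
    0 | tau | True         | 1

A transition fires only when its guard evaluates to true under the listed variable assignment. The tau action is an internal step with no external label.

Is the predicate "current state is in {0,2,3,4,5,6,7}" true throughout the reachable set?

Inv-set: {0,2,3,4,5,6,7}
Reach set: {0,1,3,4,6,7}
  0: ✓
  1: VIOLATES
  3: ✓
  4: ✓
  6: ✓
  7: ✓
reach 1 via tau — violates

Answer: INVARIANT VIOLATED at state 1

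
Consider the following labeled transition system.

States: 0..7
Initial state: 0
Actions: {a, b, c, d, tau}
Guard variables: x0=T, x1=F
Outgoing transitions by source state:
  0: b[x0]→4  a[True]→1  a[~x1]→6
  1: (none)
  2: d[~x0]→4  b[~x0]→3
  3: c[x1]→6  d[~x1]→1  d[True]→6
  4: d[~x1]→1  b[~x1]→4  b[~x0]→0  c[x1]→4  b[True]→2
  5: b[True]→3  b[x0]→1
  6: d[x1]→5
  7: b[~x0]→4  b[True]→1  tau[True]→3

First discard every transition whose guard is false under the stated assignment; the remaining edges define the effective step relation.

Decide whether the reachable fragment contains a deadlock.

Answer: DEADLOCK at state 1

Working:
Reach set: {0,1,2,4,6}
  0: a→1  a→6  b→4  [3 exit(s)]
  1: ∅  [no exit]
  2: ∅  [no exit]
  4: b→2  b→4  d→1  [3 exit(s)]
  6: ∅  [no exit]
Path to 1: a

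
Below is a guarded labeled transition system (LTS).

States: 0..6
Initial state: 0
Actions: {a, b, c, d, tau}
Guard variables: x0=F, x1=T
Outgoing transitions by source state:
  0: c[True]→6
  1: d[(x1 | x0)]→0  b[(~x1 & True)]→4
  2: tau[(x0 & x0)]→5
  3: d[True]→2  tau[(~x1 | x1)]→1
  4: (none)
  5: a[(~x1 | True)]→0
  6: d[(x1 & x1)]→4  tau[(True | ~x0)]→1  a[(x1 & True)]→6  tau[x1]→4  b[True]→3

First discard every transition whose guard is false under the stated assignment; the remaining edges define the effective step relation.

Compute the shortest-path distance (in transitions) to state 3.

Layered search for 3:
  L0 = {0}
  L1 = {6}
  L2 = {1,3,4}
first hit 3 at d=2 via c·b

Answer: 2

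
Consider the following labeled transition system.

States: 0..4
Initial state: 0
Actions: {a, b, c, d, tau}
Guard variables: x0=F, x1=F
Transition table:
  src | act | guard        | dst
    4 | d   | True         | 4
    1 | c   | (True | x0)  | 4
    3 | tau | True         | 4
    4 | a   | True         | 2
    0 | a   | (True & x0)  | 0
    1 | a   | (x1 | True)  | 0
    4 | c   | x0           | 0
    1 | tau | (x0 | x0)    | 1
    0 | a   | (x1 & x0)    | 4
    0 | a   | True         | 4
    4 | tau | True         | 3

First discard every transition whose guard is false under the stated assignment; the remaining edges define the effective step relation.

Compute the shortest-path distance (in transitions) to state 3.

BFS to 3:
  Layer 0: {0}
  Layer 1: {4}
  Layer 2: {2,3}
3 enters at depth 2; path a·tau

Answer: 2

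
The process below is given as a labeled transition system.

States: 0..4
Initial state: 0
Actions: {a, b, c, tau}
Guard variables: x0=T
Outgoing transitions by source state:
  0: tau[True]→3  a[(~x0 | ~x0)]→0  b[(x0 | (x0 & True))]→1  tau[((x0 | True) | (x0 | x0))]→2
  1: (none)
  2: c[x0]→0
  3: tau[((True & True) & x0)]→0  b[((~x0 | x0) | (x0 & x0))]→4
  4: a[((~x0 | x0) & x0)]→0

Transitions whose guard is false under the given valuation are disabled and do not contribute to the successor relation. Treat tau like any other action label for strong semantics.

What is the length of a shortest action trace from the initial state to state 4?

BFS to 4:
  Layer 0: {0}
  Layer 1: {1,2,3}
  Layer 2: {4}
4 enters at depth 2; path tau·b

Answer: 2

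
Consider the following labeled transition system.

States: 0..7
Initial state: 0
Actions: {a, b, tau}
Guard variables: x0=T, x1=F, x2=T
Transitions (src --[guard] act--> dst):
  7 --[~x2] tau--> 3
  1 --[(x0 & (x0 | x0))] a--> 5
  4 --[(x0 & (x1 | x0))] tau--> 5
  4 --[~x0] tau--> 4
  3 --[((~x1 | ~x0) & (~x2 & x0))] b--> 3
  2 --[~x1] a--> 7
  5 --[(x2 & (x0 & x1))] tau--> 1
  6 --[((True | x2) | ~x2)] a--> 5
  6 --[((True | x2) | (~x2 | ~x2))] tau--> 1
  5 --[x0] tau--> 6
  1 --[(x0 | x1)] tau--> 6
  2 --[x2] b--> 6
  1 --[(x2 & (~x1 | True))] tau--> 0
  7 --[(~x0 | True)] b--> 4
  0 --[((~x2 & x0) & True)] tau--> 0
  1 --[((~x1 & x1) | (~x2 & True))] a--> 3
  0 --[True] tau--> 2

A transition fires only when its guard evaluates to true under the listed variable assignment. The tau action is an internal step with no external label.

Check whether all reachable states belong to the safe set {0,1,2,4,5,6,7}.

Inv-set: {0,1,2,4,5,6,7}
Reachable = {0,1,2,4,5,6,7}
  0: ok
  1: ok
  2: ok
  4: ok
  5: ok
  6: ok
  7: ok

Answer: INVARIANT HOLDS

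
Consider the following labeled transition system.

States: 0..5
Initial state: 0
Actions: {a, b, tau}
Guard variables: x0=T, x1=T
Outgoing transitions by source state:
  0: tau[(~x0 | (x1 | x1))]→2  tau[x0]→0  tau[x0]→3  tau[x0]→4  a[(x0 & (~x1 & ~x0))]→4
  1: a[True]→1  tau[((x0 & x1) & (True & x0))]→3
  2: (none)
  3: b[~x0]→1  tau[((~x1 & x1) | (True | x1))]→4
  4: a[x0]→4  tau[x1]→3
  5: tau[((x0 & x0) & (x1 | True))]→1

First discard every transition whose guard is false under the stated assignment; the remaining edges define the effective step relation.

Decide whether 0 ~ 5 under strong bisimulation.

Bisimulation quotient by refinement:
  round 0: {{0,1,2,3,4,5}}
  round 1: {{0,3,5},{1,4},{2}}
  round 2: {{0},{1,4},{2},{3,5}}
Fixed point at round 3; 4 class(es).
class of 0: {0}; class of 5: {3,5}

Answer: NOT BISIMILAR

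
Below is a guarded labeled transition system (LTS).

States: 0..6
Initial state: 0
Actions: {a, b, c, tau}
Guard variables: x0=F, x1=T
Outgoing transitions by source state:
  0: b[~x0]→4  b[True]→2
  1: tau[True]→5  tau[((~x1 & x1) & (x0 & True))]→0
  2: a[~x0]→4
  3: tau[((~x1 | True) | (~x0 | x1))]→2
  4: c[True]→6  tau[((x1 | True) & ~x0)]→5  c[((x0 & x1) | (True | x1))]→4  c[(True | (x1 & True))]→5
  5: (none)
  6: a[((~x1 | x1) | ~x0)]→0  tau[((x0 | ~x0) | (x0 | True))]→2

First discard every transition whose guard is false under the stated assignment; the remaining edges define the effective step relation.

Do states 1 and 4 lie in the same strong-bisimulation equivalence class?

Answer: NOT BISIMILAR

Trace:
Refine partition for ~:
  P[0] = {{0,1,2,3,4,5,6}}
  P[1] = {{0},{1,3},{2},{4},{5},{6}}
  P[2] = {{0},{1},{2},{3},{4},{5},{6}}
7 equivalence class(es) (converged in 3)
1∈{1}, 4∈{4}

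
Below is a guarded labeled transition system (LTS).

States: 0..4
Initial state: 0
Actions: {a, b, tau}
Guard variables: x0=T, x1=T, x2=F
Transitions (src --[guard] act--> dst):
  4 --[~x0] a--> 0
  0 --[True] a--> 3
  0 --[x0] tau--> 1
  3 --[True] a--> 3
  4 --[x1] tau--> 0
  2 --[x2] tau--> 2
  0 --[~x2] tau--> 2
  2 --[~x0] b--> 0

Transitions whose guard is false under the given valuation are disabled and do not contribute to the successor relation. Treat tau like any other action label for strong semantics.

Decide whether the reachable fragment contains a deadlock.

R = {0,1,2,3}
  0: a→3  tau→1  tau→2  [3 exit(s)]
  1: ∅  [no exit]
  2: ∅  [no exit]
  3: a→3  [1 exit(s)]
Path to 1: tau

Answer: DEADLOCK at state 1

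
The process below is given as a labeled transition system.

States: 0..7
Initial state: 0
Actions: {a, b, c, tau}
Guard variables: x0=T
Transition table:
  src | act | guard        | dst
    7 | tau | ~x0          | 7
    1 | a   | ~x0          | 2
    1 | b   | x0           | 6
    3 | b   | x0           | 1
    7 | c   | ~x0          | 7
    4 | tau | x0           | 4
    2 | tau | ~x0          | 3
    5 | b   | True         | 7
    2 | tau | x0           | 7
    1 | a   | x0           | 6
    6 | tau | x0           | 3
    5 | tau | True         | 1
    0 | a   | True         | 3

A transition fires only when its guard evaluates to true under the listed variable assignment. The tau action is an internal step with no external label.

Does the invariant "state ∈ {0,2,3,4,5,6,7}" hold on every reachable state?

Allowed set {0,2,3,4,5,6,7}
Reach set: {0,1,3,6}
  0: ok
  1: outside
  3: ok
  6: ok
reach 1 via a·b — violates

Answer: INVARIANT VIOLATED at state 1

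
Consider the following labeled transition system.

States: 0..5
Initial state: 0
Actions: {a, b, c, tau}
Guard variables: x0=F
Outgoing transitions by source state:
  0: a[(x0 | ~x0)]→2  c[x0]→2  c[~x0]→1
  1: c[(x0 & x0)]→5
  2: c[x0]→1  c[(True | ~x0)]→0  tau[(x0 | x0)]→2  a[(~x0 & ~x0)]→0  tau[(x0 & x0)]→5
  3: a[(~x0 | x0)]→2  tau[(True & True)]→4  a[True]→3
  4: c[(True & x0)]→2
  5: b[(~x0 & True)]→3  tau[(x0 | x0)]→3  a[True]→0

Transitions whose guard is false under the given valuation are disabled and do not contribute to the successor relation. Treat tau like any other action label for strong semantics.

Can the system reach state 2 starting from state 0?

Answer: REACHABLE

Trace:
Guard filter leaves 9 enabled edge(s).
depth 0: {0}
depth 1: {1,2}  cumulative {0,1,2}
Reach set: {0,1,2}
witness 2: a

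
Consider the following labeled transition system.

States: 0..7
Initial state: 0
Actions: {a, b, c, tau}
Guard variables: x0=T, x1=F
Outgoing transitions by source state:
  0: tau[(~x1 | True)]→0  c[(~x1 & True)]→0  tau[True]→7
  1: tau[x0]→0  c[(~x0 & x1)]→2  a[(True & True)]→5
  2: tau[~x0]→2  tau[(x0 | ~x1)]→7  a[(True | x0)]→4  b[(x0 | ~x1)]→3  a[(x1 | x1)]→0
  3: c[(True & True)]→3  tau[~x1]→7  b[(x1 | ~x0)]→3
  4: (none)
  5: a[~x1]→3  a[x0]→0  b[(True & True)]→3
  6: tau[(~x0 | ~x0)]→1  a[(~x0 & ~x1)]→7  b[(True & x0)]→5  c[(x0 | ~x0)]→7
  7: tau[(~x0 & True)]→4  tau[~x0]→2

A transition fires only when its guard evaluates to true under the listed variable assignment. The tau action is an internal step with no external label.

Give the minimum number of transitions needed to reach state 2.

Layered search for 2:
  Layer 0: {0}
  Layer 1: {7}
2 never appears.

Answer: UNREACHABLE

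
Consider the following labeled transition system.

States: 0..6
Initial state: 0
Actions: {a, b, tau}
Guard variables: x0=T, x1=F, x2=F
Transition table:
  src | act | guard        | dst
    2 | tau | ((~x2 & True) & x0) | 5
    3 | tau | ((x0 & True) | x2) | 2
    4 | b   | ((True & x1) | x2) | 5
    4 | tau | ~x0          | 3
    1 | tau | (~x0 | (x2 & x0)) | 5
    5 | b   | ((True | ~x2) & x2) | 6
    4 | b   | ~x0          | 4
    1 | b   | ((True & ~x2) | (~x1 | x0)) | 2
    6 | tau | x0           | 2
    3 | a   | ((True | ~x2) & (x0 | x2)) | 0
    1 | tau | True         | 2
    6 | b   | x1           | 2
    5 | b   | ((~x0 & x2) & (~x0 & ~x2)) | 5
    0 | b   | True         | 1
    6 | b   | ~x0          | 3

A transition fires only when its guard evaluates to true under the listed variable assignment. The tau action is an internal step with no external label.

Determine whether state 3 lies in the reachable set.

7 transition(s) survive guard evaluation.
Layer 0: {0}
Layer 1: {1}  now seen {0,1}
Layer 2: {2}  now seen {0,1,2}
Layer 3: {5}  now seen {0,1,2,5}
R = {0,1,2,5}

Answer: UNREACHABLE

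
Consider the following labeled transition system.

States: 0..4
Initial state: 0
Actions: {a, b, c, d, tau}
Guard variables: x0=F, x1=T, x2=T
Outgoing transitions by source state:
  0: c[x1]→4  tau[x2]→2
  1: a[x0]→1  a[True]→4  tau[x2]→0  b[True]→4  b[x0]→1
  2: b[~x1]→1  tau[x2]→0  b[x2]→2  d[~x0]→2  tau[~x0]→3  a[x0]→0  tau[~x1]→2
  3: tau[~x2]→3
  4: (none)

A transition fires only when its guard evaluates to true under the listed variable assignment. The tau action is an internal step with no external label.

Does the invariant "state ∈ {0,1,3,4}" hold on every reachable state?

Answer: INVARIANT VIOLATED at state 2

Trace:
Inv-set: {0,1,3,4}
Reachable = {0,2,3,4}
  0: ok
  2: outside
  3: ok
  4: ok
reach 2 via tau — violates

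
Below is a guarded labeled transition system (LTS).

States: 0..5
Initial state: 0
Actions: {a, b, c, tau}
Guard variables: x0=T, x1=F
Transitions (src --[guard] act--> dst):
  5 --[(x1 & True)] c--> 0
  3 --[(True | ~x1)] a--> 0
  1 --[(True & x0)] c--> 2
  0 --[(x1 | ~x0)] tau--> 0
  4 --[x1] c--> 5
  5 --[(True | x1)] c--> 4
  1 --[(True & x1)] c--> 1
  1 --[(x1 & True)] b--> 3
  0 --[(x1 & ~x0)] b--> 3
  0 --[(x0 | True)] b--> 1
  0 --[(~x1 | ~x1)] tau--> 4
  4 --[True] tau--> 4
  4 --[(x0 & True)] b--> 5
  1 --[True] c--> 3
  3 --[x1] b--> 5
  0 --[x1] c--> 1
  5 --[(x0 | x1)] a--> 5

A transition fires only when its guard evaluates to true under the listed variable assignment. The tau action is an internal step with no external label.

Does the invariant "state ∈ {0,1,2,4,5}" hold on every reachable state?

Answer: INVARIANT VIOLATED at state 3

Analysis:
Safe = {0,1,2,4,5}
Reachable = {0,1,2,3,4,5}
  0: safe
  1: safe
  2: safe
  3: VIOLATES
  4: safe
  5: safe
reach 3 via b·c — violates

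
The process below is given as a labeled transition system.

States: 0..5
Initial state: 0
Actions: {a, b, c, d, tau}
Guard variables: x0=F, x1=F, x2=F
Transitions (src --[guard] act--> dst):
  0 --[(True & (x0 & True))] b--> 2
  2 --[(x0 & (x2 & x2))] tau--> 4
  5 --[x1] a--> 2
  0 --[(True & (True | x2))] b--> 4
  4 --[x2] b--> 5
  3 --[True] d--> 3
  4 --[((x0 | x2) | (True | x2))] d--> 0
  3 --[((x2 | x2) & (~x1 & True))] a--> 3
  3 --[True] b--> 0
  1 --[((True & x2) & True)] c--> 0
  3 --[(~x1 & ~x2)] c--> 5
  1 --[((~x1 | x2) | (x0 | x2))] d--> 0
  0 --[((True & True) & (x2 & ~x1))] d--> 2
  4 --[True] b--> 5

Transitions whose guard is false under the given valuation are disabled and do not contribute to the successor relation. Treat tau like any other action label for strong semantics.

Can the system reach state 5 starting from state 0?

Guard filter leaves 7 enabled edge(s).
L0 = {0}
L1 = {4}  cumulative {0,4}
L2 = {5}  cumulative {0,4,5}
R = {0,4,5}
witness 5: b·b

Answer: REACHABLE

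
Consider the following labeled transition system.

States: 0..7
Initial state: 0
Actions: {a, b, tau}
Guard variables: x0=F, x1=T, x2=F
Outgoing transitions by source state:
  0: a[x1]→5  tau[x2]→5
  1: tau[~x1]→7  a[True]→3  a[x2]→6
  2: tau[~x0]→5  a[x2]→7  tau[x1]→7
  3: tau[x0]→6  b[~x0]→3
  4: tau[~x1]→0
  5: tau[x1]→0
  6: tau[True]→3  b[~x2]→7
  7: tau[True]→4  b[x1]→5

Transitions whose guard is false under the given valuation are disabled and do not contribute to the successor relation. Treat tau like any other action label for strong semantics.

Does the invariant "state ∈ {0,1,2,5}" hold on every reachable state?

Answer: INVARIANT HOLDS

Analysis:
Inv-set: {0,1,2,5}
R = {0,5}
  0: ✓
  5: ✓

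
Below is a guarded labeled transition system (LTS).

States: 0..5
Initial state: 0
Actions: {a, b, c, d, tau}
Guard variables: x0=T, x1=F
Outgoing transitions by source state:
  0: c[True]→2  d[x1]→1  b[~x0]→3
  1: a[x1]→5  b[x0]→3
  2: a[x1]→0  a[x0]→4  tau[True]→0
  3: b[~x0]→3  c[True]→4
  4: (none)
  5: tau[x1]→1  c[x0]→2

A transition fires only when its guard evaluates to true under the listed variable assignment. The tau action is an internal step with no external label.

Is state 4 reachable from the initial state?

Answer: REACHABLE

Analysis:
6 transition(s) survive guard evaluation.
L0 = {0}
L1 = {2}  now seen {0,2}
L2 = {4}  now seen {0,2,4}
R = {0,2,4}
Path to 4: c·a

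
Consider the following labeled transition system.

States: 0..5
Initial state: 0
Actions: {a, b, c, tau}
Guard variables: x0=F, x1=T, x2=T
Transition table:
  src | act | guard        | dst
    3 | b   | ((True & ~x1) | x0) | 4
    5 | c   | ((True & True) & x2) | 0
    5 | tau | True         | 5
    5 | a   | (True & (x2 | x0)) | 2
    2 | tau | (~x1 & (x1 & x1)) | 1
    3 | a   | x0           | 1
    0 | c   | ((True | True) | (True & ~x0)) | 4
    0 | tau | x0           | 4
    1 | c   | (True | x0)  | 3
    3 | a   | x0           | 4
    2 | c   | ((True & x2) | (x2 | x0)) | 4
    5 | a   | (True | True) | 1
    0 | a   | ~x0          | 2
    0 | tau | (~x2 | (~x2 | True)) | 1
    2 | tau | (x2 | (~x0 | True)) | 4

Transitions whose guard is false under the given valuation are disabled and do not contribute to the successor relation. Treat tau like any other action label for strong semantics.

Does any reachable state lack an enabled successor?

Reach set: {0,1,2,3,4}
  0: a→2  c→4  tau→1  [3 exit(s)]
  1: c→3  [1 exit(s)]
  2: c→4  tau→4  [2 exit(s)]
  3: ∅  [deadlock]
  4: ∅  [deadlock]
trace reaching 3: tau·c

Answer: DEADLOCK at state 3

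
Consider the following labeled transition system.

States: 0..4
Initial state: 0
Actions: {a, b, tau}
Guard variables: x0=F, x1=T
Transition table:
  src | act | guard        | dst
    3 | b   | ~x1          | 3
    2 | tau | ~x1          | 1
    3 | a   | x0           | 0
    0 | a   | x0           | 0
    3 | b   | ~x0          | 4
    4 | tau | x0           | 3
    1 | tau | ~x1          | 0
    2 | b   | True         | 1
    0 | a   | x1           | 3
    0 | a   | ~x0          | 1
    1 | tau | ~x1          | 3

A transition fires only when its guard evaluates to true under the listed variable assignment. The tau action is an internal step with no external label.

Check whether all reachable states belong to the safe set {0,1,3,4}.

Answer: INVARIANT HOLDS

Trace:
Safe = {0,1,3,4}
Reachable = {0,1,3,4}
  0: ok
  1: ok
  3: ok
  4: ok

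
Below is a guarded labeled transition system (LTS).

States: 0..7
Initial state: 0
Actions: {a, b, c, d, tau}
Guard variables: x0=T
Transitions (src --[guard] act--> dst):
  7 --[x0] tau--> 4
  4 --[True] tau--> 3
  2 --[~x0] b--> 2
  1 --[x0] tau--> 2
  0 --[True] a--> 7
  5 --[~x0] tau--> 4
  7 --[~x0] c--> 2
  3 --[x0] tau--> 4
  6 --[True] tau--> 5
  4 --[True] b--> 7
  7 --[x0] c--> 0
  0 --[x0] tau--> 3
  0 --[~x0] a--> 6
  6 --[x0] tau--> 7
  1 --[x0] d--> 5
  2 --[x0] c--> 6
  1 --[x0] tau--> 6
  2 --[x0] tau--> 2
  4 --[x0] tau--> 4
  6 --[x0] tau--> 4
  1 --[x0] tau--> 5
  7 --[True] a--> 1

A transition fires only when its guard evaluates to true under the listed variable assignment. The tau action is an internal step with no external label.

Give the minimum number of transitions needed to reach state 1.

Layered search for 1:
  depth 0: {0}
  depth 1: {3,7}
  depth 2: {1,4}
1 enters at depth 2; path a·a

Answer: 2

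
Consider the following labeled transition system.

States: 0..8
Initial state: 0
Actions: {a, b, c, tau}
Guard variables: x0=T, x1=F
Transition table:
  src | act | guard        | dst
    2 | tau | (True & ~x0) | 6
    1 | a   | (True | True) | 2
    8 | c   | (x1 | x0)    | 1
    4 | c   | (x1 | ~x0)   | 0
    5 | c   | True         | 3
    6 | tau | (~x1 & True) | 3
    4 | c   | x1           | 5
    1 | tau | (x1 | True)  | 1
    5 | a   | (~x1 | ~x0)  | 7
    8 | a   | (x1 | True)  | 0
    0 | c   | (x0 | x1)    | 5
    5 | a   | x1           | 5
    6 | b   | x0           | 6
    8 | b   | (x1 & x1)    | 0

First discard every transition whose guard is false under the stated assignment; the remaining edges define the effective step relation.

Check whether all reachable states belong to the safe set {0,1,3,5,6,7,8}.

Safe = {0,1,3,5,6,7,8}
R = {0,3,5,7}
  0: safe
  3: safe
  5: safe
  7: safe

Answer: INVARIANT HOLDS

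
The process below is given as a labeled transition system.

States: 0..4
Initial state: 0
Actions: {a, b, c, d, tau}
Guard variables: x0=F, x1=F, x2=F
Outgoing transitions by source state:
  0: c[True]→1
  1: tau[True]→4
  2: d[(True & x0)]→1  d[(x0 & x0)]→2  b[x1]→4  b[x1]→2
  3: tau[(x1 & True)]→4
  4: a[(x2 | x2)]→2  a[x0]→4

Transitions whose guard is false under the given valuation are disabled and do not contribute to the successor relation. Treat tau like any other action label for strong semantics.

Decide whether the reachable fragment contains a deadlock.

Answer: DEADLOCK at state 4

Trace:
R = {0,1,4}
  0: c→1  [1 exit(s)]
  1: tau→4  [1 exit(s)]
  4: ∅  [STUCK]
Path to 4: c·tau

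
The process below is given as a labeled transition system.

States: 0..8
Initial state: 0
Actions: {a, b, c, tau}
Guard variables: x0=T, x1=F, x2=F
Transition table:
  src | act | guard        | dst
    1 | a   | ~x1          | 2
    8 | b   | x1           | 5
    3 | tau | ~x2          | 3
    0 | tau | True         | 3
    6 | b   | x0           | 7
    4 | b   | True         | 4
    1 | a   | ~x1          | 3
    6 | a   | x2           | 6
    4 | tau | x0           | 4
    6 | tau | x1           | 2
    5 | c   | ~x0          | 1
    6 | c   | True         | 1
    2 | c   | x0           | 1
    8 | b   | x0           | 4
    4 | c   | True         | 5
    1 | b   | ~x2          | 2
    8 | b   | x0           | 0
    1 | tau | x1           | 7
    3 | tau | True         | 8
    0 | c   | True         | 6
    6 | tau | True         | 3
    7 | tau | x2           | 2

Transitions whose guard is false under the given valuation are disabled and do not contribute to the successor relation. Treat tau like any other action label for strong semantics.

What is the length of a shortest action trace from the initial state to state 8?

Answer: 2

Working:
Layered search for 8:
  Layer 0: {0}
  Layer 1: {3,6}
  Layer 2: {1,7,8}
8 enters at depth 2; path tau·tau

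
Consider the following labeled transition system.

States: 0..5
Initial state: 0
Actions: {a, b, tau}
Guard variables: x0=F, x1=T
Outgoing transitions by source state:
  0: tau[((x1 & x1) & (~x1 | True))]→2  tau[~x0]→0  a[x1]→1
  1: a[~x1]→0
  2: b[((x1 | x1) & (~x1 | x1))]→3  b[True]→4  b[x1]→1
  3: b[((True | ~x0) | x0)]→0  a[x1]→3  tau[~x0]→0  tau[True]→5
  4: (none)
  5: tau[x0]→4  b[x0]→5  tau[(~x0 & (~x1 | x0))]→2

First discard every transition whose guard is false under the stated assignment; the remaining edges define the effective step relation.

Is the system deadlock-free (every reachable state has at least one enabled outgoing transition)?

Reach set: {0,1,2,3,4,5}
  0: a→1  tau→0  tau→2  [deg 3]
  1: ∅  [no exit]
  2: b→1  b→3  b→4  [deg 3]
  3: a→3  b→0  tau→0  tau→5  [deg 4]
  4: ∅  [no exit]
  5: ∅  [no exit]
trace reaching 1: a

Answer: DEADLOCK at state 1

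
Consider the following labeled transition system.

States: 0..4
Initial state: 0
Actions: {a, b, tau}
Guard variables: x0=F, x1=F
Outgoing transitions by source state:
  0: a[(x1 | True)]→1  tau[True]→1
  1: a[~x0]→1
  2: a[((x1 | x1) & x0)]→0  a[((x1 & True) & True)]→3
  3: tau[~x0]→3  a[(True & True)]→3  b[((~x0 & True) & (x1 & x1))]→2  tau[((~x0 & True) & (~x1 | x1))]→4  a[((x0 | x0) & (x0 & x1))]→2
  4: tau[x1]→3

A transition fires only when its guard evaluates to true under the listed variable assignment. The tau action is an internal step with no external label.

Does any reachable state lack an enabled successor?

Answer: DEADLOCK-FREE

Analysis:
Reach set: {0,1}
  0: a→1  tau→1  [2 exit(s)]
  1: a→1  [1 exit(s)]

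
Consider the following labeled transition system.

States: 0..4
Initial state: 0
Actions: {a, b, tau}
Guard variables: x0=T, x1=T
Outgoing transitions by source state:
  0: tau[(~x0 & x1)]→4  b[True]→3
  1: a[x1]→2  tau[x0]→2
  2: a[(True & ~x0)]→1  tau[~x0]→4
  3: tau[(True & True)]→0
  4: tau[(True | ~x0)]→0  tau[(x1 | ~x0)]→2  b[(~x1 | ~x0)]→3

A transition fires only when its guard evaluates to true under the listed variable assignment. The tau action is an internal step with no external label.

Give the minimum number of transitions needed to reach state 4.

Breadth-first toward 4:
  depth 0: {0}
  depth 1: {3}
4 never appears.

Answer: UNREACHABLE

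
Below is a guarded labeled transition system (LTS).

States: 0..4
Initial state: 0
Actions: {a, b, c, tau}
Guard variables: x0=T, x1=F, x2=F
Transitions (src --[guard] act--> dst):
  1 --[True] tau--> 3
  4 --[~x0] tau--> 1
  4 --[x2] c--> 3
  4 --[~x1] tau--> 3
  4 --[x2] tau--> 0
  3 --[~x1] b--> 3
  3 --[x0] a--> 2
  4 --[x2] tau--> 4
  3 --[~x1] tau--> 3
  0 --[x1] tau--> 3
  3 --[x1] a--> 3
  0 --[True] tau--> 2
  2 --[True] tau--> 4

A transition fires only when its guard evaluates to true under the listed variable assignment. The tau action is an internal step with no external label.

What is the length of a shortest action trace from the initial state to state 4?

Answer: 2

Working:
BFS to 4:
  depth 0: {0}
  depth 1: {2}
  depth 2: {4}
depth(4)=2, e.g. tau·tau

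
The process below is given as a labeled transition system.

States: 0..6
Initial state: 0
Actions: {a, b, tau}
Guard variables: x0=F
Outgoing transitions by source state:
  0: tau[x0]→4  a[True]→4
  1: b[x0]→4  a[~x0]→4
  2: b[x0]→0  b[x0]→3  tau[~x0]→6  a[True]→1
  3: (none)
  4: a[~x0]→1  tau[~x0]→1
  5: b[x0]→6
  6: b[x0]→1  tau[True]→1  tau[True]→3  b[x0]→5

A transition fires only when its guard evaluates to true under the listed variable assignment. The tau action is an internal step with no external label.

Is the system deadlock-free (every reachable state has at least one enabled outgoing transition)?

Answer: DEADLOCK-FREE

Working:
Reach set: {0,1,4}
  0: a→4  [deg 1]
  1: a→4  [deg 1]
  4: a→1  tau→1  [deg 2]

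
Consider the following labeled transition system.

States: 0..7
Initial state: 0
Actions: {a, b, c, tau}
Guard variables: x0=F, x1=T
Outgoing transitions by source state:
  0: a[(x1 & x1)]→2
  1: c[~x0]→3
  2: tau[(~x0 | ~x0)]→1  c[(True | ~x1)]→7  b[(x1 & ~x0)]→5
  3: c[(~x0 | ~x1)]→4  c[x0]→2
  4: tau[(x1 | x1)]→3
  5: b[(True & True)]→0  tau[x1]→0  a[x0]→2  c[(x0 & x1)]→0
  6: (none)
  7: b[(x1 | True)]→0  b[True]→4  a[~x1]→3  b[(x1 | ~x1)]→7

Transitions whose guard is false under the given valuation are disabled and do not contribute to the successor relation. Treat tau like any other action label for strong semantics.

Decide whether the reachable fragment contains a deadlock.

Reachable = {0,1,2,3,4,5,7}
  0: a→2  [deg 1]
  1: c→3  [deg 1]
  2: b→5  c→7  tau→1  [deg 3]
  3: c→4  [deg 1]
  4: tau→3  [deg 1]
  5: b→0  tau→0  [deg 2]
  7: b→0  b→4  b→7  [deg 3]

Answer: DEADLOCK-FREE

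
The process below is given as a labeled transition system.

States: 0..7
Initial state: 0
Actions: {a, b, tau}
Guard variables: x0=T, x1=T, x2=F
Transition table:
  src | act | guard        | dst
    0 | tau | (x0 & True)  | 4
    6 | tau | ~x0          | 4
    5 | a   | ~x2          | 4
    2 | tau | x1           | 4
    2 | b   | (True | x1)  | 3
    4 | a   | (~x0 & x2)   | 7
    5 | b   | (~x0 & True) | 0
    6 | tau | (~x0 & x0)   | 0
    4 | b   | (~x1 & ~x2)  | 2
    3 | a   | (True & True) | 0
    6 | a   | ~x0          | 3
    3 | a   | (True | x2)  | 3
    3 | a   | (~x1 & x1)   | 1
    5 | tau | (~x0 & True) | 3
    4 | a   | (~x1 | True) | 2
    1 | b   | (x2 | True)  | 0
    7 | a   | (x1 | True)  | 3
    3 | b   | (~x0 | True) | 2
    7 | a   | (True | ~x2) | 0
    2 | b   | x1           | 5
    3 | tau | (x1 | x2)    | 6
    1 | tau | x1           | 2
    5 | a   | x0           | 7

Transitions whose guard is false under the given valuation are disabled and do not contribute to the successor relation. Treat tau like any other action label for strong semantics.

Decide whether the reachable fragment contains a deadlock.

Reachable = {0,2,3,4,5,6,7}
  0: tau→4  [1 exit(s)]
  2: b→3  b→5  tau→4  [3 exit(s)]
  3: a→0  a→3  b→2  tau→6  [4 exit(s)]
  4: a→2  [1 exit(s)]
  5: a→4  a→7  [2 exit(s)]
  6: ∅  [STUCK]
  7: a→0  a→3  [2 exit(s)]
trace reaching 6: tau·a·b·tau

Answer: DEADLOCK at state 6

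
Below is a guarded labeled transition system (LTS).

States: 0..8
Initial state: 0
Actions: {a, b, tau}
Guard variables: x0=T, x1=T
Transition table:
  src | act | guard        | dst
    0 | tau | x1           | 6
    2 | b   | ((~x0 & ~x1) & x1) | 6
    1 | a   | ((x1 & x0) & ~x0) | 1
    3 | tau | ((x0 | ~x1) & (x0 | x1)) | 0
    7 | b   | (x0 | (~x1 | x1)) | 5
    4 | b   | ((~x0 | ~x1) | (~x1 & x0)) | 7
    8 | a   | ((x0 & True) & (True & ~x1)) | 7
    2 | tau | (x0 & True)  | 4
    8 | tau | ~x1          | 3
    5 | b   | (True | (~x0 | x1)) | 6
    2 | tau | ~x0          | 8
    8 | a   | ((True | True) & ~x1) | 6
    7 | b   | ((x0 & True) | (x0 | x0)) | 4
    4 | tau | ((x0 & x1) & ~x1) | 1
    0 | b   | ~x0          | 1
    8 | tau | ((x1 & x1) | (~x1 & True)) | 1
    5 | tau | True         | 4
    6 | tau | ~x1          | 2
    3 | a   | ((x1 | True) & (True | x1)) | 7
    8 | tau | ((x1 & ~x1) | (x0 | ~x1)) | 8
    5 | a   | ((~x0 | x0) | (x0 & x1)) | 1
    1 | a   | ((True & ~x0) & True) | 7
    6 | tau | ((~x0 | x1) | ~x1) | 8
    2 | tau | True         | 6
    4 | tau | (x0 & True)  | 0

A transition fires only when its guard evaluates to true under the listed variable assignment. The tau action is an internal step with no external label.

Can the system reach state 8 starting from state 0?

Answer: REACHABLE

Working:
After dropping false guards: 14 live edges.
Layer 0: {0}
Layer 1: {6}  now seen {0,6}
Layer 2: {8}  now seen {0,6,8}
Layer 3: {1}  now seen {0,1,6,8}
Reachable = {0,1,6,8}
trace reaching 8: tau·tau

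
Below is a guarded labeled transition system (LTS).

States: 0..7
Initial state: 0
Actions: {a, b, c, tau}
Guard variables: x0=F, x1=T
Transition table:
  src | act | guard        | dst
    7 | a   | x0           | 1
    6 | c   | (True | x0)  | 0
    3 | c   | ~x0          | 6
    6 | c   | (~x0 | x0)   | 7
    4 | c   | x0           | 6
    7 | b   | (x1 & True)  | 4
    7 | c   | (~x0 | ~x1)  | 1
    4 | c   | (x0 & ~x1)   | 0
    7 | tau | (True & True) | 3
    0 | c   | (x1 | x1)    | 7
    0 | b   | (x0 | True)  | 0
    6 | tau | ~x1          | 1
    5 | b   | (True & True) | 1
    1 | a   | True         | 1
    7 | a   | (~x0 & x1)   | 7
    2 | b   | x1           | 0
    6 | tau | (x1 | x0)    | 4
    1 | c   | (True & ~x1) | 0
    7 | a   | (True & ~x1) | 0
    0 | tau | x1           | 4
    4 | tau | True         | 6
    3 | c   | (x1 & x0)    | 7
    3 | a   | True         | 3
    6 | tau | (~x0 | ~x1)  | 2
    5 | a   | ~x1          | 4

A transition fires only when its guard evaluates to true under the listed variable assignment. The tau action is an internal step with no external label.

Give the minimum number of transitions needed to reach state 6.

Answer: 2

Working:
Breadth-first toward 6:
  depth 0: {0}
  depth 1: {4,7}
  depth 2: {1,3,6}
first hit 6 at d=2 via tau·tau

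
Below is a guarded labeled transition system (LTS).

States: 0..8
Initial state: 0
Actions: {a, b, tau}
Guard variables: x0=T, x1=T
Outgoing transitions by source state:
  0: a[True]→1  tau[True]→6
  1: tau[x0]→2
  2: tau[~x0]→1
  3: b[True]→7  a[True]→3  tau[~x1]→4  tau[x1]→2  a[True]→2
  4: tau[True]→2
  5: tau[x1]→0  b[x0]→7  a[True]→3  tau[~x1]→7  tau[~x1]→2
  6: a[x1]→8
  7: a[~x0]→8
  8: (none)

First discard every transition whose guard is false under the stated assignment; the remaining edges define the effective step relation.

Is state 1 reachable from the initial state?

Guard filter leaves 12 enabled edge(s).
L0 = {0}
L1 = {1,6}  cumulative {0,1,6}
L2 = {2,8}  cumulative {0,1,2,6,8}
Reach set: {0,1,2,6,8}
witness 1: a

Answer: REACHABLE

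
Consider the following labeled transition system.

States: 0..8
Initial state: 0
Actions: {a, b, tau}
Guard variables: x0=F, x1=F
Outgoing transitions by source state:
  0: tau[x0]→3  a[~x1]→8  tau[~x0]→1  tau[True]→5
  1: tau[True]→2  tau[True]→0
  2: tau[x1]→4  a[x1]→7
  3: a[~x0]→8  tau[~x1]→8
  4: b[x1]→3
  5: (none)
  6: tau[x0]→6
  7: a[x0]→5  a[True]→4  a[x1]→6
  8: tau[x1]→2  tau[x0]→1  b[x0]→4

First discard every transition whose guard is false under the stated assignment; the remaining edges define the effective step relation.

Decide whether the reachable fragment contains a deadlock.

Reachable = {0,1,2,5,8}
  0: a→8  tau→1  tau→5  [deg 3]
  1: tau→0  tau→2  [deg 2]
  2: ∅  [STUCK]
  5: ∅  [STUCK]
  8: ∅  [STUCK]
witness 2: tau·tau

Answer: DEADLOCK at state 2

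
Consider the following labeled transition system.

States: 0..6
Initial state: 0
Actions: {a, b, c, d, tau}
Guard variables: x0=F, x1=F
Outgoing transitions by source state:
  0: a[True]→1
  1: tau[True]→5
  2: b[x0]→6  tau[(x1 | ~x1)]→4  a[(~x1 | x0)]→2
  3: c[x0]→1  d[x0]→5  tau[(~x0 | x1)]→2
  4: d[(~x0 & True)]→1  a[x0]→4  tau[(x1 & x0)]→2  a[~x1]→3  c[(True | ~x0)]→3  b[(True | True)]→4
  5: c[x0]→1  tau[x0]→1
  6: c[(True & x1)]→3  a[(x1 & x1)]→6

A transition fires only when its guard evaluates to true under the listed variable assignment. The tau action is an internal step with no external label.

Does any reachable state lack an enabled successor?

Answer: DEADLOCK at state 5

Trace:
Reach set: {0,1,5}
  0: a→1  [1 exit(s)]
  1: tau→5  [1 exit(s)]
  5: ∅  [no exit]
trace reaching 5: a·tau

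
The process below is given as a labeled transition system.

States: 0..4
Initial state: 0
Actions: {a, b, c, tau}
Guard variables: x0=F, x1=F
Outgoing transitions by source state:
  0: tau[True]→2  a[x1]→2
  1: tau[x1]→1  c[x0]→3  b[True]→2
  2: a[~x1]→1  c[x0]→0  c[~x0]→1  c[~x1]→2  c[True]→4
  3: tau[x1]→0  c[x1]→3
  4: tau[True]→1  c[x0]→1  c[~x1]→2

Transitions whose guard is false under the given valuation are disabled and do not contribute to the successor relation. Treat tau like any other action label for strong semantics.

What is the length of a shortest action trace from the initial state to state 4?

Breadth-first toward 4:
  depth 0: {0}
  depth 1: {2}
  depth 2: {1,4}
4 enters at depth 2; path tau·c

Answer: 2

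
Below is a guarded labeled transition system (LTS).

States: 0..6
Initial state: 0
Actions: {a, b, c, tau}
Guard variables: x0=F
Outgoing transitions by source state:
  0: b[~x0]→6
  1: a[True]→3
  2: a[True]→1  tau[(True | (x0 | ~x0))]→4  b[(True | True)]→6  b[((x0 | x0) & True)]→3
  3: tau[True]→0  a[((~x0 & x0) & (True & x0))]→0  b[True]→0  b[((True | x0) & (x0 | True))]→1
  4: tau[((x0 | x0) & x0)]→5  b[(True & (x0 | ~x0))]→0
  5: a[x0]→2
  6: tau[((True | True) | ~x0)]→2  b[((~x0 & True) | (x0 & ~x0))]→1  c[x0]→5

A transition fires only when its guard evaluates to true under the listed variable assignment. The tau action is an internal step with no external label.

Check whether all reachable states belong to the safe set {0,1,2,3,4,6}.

Answer: INVARIANT HOLDS

Trace:
Inv-set: {0,1,2,3,4,6}
Reach set: {0,1,2,3,4,6}
  0: ✓
  1: ✓
  2: ✓
  3: ✓
  4: ✓
  6: ✓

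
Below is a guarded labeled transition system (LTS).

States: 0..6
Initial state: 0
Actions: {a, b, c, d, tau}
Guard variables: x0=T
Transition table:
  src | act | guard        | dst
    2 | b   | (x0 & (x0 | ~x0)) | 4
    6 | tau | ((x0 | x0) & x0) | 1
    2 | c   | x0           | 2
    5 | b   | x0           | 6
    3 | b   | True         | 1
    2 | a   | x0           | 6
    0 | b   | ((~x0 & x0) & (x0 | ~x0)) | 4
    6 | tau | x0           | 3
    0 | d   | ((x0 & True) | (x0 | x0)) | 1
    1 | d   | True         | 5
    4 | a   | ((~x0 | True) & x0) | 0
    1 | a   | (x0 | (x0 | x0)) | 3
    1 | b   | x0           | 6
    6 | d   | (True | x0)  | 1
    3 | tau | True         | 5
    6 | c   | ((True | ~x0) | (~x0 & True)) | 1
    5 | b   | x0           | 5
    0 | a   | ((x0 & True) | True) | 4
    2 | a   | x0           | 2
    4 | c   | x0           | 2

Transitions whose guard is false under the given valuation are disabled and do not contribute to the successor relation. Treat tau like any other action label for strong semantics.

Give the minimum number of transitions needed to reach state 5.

Answer: 2

Trace:
Breadth-first toward 5:
  depth 0: {0}
  depth 1: {1,4}
  depth 2: {2,3,5,6}
5 enters at depth 2; path d·d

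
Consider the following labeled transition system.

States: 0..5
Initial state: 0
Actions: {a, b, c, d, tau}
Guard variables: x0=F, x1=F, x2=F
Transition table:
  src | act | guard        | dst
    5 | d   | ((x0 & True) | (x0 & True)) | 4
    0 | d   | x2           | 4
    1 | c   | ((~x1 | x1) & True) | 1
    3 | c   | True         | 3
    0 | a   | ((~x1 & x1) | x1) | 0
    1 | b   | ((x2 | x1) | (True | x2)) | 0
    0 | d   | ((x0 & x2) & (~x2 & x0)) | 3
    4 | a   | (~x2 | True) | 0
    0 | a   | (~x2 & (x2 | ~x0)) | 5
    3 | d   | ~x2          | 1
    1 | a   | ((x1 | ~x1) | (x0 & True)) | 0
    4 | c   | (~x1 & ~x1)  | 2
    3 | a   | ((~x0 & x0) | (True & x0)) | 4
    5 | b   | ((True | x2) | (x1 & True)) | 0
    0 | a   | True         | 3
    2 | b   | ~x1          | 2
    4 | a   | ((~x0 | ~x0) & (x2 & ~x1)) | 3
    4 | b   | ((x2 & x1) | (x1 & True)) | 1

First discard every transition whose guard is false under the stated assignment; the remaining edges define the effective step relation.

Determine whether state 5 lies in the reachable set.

After dropping false guards: 11 live edges.
depth 0: {0}
depth 1: {3,5}  now seen {0,3,5}
depth 2: {1}  now seen {0,1,3,5}
Reach set: {0,1,3,5}
trace reaching 5: a

Answer: REACHABLE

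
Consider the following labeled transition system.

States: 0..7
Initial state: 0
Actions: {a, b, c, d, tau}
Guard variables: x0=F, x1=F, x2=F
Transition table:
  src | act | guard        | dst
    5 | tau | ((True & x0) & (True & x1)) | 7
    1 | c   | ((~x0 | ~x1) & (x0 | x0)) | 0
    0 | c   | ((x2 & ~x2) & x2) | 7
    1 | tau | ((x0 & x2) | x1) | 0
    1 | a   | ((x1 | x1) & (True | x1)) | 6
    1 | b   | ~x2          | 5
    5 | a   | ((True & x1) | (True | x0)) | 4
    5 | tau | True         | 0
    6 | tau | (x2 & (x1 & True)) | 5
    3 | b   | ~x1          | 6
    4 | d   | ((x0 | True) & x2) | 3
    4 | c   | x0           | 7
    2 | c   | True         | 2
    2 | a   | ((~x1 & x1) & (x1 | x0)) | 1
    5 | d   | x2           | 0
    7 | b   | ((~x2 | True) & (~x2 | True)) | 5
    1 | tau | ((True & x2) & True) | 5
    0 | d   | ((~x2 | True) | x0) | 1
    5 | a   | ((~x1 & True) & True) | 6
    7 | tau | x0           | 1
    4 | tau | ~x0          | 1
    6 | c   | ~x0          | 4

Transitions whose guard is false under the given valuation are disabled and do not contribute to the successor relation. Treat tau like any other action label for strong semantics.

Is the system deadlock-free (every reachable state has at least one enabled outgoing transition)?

R = {0,1,4,5,6}
  0: d→1  [1 out]
  1: b→5  [1 out]
  4: tau→1  [1 out]
  5: a→4  a→6  tau→0  [3 out]
  6: c→4  [1 out]

Answer: DEADLOCK-FREE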